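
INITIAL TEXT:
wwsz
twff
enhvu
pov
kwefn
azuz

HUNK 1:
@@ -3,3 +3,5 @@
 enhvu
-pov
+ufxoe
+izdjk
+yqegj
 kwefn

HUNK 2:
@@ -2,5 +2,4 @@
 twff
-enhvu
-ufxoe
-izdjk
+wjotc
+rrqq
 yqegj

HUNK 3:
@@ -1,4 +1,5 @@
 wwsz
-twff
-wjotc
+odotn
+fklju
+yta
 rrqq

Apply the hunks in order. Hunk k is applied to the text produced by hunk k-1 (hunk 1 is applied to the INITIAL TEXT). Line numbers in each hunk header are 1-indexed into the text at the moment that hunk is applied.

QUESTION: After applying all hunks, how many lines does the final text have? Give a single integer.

Hunk 1: at line 3 remove [pov] add [ufxoe,izdjk,yqegj] -> 8 lines: wwsz twff enhvu ufxoe izdjk yqegj kwefn azuz
Hunk 2: at line 2 remove [enhvu,ufxoe,izdjk] add [wjotc,rrqq] -> 7 lines: wwsz twff wjotc rrqq yqegj kwefn azuz
Hunk 3: at line 1 remove [twff,wjotc] add [odotn,fklju,yta] -> 8 lines: wwsz odotn fklju yta rrqq yqegj kwefn azuz
Final line count: 8

Answer: 8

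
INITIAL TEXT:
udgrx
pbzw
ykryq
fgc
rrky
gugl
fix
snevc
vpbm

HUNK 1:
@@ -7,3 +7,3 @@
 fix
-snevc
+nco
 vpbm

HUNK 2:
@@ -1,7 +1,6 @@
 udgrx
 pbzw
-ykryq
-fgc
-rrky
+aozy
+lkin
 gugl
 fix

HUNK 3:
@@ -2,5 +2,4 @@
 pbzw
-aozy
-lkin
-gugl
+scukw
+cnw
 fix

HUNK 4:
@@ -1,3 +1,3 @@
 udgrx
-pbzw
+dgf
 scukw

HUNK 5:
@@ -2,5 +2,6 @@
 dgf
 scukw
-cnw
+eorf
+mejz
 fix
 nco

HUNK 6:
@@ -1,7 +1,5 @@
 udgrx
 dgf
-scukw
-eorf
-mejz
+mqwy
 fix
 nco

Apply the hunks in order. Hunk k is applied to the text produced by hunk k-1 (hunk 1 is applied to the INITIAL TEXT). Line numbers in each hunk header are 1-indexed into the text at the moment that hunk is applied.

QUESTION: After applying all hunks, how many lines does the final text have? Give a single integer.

Hunk 1: at line 7 remove [snevc] add [nco] -> 9 lines: udgrx pbzw ykryq fgc rrky gugl fix nco vpbm
Hunk 2: at line 1 remove [ykryq,fgc,rrky] add [aozy,lkin] -> 8 lines: udgrx pbzw aozy lkin gugl fix nco vpbm
Hunk 3: at line 2 remove [aozy,lkin,gugl] add [scukw,cnw] -> 7 lines: udgrx pbzw scukw cnw fix nco vpbm
Hunk 4: at line 1 remove [pbzw] add [dgf] -> 7 lines: udgrx dgf scukw cnw fix nco vpbm
Hunk 5: at line 2 remove [cnw] add [eorf,mejz] -> 8 lines: udgrx dgf scukw eorf mejz fix nco vpbm
Hunk 6: at line 1 remove [scukw,eorf,mejz] add [mqwy] -> 6 lines: udgrx dgf mqwy fix nco vpbm
Final line count: 6

Answer: 6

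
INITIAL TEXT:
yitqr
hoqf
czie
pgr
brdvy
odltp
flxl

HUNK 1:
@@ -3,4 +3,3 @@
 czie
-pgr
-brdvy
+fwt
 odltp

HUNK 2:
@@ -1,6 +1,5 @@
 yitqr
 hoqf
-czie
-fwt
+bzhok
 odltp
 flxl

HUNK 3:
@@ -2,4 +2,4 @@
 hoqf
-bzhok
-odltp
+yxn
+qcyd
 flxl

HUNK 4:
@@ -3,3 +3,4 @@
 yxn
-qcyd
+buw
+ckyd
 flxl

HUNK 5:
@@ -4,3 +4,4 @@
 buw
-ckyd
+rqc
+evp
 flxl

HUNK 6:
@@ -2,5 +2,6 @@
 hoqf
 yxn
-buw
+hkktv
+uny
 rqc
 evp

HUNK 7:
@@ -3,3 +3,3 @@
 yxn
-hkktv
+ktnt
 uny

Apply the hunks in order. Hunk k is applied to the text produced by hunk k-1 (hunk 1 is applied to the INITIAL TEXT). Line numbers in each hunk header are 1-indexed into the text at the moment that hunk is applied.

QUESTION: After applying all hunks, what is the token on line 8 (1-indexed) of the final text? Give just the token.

Hunk 1: at line 3 remove [pgr,brdvy] add [fwt] -> 6 lines: yitqr hoqf czie fwt odltp flxl
Hunk 2: at line 1 remove [czie,fwt] add [bzhok] -> 5 lines: yitqr hoqf bzhok odltp flxl
Hunk 3: at line 2 remove [bzhok,odltp] add [yxn,qcyd] -> 5 lines: yitqr hoqf yxn qcyd flxl
Hunk 4: at line 3 remove [qcyd] add [buw,ckyd] -> 6 lines: yitqr hoqf yxn buw ckyd flxl
Hunk 5: at line 4 remove [ckyd] add [rqc,evp] -> 7 lines: yitqr hoqf yxn buw rqc evp flxl
Hunk 6: at line 2 remove [buw] add [hkktv,uny] -> 8 lines: yitqr hoqf yxn hkktv uny rqc evp flxl
Hunk 7: at line 3 remove [hkktv] add [ktnt] -> 8 lines: yitqr hoqf yxn ktnt uny rqc evp flxl
Final line 8: flxl

Answer: flxl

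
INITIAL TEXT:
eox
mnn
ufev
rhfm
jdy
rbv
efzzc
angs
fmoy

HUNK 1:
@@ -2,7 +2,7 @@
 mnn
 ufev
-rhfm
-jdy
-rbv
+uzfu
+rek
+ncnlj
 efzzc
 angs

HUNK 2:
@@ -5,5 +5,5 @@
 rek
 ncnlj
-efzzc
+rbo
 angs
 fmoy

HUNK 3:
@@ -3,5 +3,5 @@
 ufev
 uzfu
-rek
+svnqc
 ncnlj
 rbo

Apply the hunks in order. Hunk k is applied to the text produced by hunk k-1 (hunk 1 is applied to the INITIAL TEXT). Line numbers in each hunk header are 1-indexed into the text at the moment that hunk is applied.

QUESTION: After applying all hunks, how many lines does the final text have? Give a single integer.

Answer: 9

Derivation:
Hunk 1: at line 2 remove [rhfm,jdy,rbv] add [uzfu,rek,ncnlj] -> 9 lines: eox mnn ufev uzfu rek ncnlj efzzc angs fmoy
Hunk 2: at line 5 remove [efzzc] add [rbo] -> 9 lines: eox mnn ufev uzfu rek ncnlj rbo angs fmoy
Hunk 3: at line 3 remove [rek] add [svnqc] -> 9 lines: eox mnn ufev uzfu svnqc ncnlj rbo angs fmoy
Final line count: 9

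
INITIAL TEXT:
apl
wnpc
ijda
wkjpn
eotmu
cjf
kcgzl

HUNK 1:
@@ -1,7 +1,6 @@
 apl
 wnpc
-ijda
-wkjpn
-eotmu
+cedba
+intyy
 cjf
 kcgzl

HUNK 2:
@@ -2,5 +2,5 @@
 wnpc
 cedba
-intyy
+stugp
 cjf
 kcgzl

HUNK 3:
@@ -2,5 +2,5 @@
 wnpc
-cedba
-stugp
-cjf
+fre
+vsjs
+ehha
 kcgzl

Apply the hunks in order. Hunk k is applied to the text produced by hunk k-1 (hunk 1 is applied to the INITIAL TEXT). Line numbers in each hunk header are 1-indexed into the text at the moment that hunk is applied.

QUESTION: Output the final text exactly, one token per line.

Answer: apl
wnpc
fre
vsjs
ehha
kcgzl

Derivation:
Hunk 1: at line 1 remove [ijda,wkjpn,eotmu] add [cedba,intyy] -> 6 lines: apl wnpc cedba intyy cjf kcgzl
Hunk 2: at line 2 remove [intyy] add [stugp] -> 6 lines: apl wnpc cedba stugp cjf kcgzl
Hunk 3: at line 2 remove [cedba,stugp,cjf] add [fre,vsjs,ehha] -> 6 lines: apl wnpc fre vsjs ehha kcgzl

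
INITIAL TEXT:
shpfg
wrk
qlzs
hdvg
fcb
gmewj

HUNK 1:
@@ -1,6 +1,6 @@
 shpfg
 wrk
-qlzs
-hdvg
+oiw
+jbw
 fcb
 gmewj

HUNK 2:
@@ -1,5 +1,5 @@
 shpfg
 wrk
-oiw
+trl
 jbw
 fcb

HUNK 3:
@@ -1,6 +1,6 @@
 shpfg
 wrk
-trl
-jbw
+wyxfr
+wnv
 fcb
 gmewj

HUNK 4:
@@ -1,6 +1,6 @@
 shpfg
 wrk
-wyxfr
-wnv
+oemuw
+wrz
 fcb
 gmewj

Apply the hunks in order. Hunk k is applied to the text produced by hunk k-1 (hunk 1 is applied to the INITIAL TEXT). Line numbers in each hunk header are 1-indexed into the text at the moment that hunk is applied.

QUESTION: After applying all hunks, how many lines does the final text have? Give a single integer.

Answer: 6

Derivation:
Hunk 1: at line 1 remove [qlzs,hdvg] add [oiw,jbw] -> 6 lines: shpfg wrk oiw jbw fcb gmewj
Hunk 2: at line 1 remove [oiw] add [trl] -> 6 lines: shpfg wrk trl jbw fcb gmewj
Hunk 3: at line 1 remove [trl,jbw] add [wyxfr,wnv] -> 6 lines: shpfg wrk wyxfr wnv fcb gmewj
Hunk 4: at line 1 remove [wyxfr,wnv] add [oemuw,wrz] -> 6 lines: shpfg wrk oemuw wrz fcb gmewj
Final line count: 6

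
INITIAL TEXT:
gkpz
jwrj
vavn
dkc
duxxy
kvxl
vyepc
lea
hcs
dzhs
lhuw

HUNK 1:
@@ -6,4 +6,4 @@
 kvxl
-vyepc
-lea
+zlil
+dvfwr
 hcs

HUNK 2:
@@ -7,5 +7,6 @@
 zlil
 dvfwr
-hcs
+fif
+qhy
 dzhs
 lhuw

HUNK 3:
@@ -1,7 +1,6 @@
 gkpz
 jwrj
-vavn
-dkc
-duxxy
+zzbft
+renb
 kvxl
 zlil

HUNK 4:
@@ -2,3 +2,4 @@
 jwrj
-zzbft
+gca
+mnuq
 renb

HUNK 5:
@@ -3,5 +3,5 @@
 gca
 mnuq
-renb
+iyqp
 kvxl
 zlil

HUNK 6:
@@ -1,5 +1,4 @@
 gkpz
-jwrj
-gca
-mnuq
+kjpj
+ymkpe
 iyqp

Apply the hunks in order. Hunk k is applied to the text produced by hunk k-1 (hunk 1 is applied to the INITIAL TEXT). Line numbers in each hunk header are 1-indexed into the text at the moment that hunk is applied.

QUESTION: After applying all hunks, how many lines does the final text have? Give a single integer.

Hunk 1: at line 6 remove [vyepc,lea] add [zlil,dvfwr] -> 11 lines: gkpz jwrj vavn dkc duxxy kvxl zlil dvfwr hcs dzhs lhuw
Hunk 2: at line 7 remove [hcs] add [fif,qhy] -> 12 lines: gkpz jwrj vavn dkc duxxy kvxl zlil dvfwr fif qhy dzhs lhuw
Hunk 3: at line 1 remove [vavn,dkc,duxxy] add [zzbft,renb] -> 11 lines: gkpz jwrj zzbft renb kvxl zlil dvfwr fif qhy dzhs lhuw
Hunk 4: at line 2 remove [zzbft] add [gca,mnuq] -> 12 lines: gkpz jwrj gca mnuq renb kvxl zlil dvfwr fif qhy dzhs lhuw
Hunk 5: at line 3 remove [renb] add [iyqp] -> 12 lines: gkpz jwrj gca mnuq iyqp kvxl zlil dvfwr fif qhy dzhs lhuw
Hunk 6: at line 1 remove [jwrj,gca,mnuq] add [kjpj,ymkpe] -> 11 lines: gkpz kjpj ymkpe iyqp kvxl zlil dvfwr fif qhy dzhs lhuw
Final line count: 11

Answer: 11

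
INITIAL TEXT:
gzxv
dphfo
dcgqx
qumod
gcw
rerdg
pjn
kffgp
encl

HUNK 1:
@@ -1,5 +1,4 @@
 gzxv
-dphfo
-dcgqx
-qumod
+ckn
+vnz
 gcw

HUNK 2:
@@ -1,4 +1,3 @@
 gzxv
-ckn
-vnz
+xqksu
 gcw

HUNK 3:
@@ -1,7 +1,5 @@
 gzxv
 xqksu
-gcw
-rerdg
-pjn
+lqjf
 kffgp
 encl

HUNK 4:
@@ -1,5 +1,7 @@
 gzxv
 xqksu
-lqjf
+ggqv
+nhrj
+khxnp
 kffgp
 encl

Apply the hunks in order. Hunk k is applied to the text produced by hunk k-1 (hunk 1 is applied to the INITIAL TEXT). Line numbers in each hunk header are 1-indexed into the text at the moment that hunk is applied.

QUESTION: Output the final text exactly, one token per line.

Answer: gzxv
xqksu
ggqv
nhrj
khxnp
kffgp
encl

Derivation:
Hunk 1: at line 1 remove [dphfo,dcgqx,qumod] add [ckn,vnz] -> 8 lines: gzxv ckn vnz gcw rerdg pjn kffgp encl
Hunk 2: at line 1 remove [ckn,vnz] add [xqksu] -> 7 lines: gzxv xqksu gcw rerdg pjn kffgp encl
Hunk 3: at line 1 remove [gcw,rerdg,pjn] add [lqjf] -> 5 lines: gzxv xqksu lqjf kffgp encl
Hunk 4: at line 1 remove [lqjf] add [ggqv,nhrj,khxnp] -> 7 lines: gzxv xqksu ggqv nhrj khxnp kffgp encl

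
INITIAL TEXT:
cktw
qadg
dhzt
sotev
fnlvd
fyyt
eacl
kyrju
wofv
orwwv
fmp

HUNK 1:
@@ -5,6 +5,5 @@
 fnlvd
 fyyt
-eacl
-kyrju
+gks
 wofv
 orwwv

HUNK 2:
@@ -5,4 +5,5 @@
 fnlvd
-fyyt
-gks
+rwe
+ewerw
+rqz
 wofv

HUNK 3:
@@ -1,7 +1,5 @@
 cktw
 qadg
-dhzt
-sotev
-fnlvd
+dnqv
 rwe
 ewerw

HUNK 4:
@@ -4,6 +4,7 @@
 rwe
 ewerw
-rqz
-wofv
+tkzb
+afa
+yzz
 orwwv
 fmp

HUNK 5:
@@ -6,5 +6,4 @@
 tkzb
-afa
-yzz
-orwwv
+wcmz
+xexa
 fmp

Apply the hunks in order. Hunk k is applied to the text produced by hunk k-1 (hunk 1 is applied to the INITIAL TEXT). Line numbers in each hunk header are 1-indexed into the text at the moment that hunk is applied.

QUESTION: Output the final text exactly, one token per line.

Hunk 1: at line 5 remove [eacl,kyrju] add [gks] -> 10 lines: cktw qadg dhzt sotev fnlvd fyyt gks wofv orwwv fmp
Hunk 2: at line 5 remove [fyyt,gks] add [rwe,ewerw,rqz] -> 11 lines: cktw qadg dhzt sotev fnlvd rwe ewerw rqz wofv orwwv fmp
Hunk 3: at line 1 remove [dhzt,sotev,fnlvd] add [dnqv] -> 9 lines: cktw qadg dnqv rwe ewerw rqz wofv orwwv fmp
Hunk 4: at line 4 remove [rqz,wofv] add [tkzb,afa,yzz] -> 10 lines: cktw qadg dnqv rwe ewerw tkzb afa yzz orwwv fmp
Hunk 5: at line 6 remove [afa,yzz,orwwv] add [wcmz,xexa] -> 9 lines: cktw qadg dnqv rwe ewerw tkzb wcmz xexa fmp

Answer: cktw
qadg
dnqv
rwe
ewerw
tkzb
wcmz
xexa
fmp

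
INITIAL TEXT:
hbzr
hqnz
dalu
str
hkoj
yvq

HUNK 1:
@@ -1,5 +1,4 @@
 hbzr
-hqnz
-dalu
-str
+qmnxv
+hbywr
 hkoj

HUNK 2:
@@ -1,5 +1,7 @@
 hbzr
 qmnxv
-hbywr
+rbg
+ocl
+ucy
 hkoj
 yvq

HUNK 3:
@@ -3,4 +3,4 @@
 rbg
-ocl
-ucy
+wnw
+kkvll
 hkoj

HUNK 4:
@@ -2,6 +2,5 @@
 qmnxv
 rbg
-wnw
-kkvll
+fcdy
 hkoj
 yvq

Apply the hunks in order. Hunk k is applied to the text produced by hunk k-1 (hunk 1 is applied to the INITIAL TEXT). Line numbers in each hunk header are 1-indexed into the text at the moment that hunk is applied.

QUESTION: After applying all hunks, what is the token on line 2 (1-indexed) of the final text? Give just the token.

Hunk 1: at line 1 remove [hqnz,dalu,str] add [qmnxv,hbywr] -> 5 lines: hbzr qmnxv hbywr hkoj yvq
Hunk 2: at line 1 remove [hbywr] add [rbg,ocl,ucy] -> 7 lines: hbzr qmnxv rbg ocl ucy hkoj yvq
Hunk 3: at line 3 remove [ocl,ucy] add [wnw,kkvll] -> 7 lines: hbzr qmnxv rbg wnw kkvll hkoj yvq
Hunk 4: at line 2 remove [wnw,kkvll] add [fcdy] -> 6 lines: hbzr qmnxv rbg fcdy hkoj yvq
Final line 2: qmnxv

Answer: qmnxv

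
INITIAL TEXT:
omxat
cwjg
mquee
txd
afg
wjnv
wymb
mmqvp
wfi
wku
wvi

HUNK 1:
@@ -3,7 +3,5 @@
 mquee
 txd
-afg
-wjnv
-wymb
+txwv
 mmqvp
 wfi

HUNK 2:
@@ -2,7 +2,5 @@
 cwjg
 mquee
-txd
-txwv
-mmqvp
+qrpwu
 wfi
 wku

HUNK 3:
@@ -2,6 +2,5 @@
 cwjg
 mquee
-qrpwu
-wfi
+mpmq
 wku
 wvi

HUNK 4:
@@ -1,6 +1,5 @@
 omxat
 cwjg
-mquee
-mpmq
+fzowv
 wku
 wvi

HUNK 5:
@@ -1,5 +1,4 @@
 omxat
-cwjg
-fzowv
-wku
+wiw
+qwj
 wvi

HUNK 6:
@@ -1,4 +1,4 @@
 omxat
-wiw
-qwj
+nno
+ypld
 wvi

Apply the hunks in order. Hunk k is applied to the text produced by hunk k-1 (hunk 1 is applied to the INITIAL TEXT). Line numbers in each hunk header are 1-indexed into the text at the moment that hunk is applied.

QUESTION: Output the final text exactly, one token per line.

Hunk 1: at line 3 remove [afg,wjnv,wymb] add [txwv] -> 9 lines: omxat cwjg mquee txd txwv mmqvp wfi wku wvi
Hunk 2: at line 2 remove [txd,txwv,mmqvp] add [qrpwu] -> 7 lines: omxat cwjg mquee qrpwu wfi wku wvi
Hunk 3: at line 2 remove [qrpwu,wfi] add [mpmq] -> 6 lines: omxat cwjg mquee mpmq wku wvi
Hunk 4: at line 1 remove [mquee,mpmq] add [fzowv] -> 5 lines: omxat cwjg fzowv wku wvi
Hunk 5: at line 1 remove [cwjg,fzowv,wku] add [wiw,qwj] -> 4 lines: omxat wiw qwj wvi
Hunk 6: at line 1 remove [wiw,qwj] add [nno,ypld] -> 4 lines: omxat nno ypld wvi

Answer: omxat
nno
ypld
wvi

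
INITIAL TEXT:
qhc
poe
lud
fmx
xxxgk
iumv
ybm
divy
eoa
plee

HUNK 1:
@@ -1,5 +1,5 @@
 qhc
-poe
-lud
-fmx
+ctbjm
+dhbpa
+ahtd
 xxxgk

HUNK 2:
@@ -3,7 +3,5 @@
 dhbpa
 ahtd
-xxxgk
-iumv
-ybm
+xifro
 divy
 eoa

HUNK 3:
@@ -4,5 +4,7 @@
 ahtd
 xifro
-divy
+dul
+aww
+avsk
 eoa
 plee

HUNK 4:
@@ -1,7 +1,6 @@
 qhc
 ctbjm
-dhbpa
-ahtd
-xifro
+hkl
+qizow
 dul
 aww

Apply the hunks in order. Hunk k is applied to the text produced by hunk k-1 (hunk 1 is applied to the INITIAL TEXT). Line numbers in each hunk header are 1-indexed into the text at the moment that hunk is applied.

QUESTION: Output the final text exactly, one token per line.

Hunk 1: at line 1 remove [poe,lud,fmx] add [ctbjm,dhbpa,ahtd] -> 10 lines: qhc ctbjm dhbpa ahtd xxxgk iumv ybm divy eoa plee
Hunk 2: at line 3 remove [xxxgk,iumv,ybm] add [xifro] -> 8 lines: qhc ctbjm dhbpa ahtd xifro divy eoa plee
Hunk 3: at line 4 remove [divy] add [dul,aww,avsk] -> 10 lines: qhc ctbjm dhbpa ahtd xifro dul aww avsk eoa plee
Hunk 4: at line 1 remove [dhbpa,ahtd,xifro] add [hkl,qizow] -> 9 lines: qhc ctbjm hkl qizow dul aww avsk eoa plee

Answer: qhc
ctbjm
hkl
qizow
dul
aww
avsk
eoa
plee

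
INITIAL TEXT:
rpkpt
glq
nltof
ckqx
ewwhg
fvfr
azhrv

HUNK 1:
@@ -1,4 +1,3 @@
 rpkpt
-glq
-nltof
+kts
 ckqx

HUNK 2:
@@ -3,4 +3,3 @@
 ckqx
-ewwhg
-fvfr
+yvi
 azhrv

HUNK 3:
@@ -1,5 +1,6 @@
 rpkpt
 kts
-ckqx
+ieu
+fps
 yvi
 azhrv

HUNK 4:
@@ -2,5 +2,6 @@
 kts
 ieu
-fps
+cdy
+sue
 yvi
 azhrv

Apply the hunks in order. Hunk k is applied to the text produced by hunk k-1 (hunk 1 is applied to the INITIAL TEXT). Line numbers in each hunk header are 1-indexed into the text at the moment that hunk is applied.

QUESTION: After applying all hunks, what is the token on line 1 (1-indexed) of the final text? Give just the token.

Hunk 1: at line 1 remove [glq,nltof] add [kts] -> 6 lines: rpkpt kts ckqx ewwhg fvfr azhrv
Hunk 2: at line 3 remove [ewwhg,fvfr] add [yvi] -> 5 lines: rpkpt kts ckqx yvi azhrv
Hunk 3: at line 1 remove [ckqx] add [ieu,fps] -> 6 lines: rpkpt kts ieu fps yvi azhrv
Hunk 4: at line 2 remove [fps] add [cdy,sue] -> 7 lines: rpkpt kts ieu cdy sue yvi azhrv
Final line 1: rpkpt

Answer: rpkpt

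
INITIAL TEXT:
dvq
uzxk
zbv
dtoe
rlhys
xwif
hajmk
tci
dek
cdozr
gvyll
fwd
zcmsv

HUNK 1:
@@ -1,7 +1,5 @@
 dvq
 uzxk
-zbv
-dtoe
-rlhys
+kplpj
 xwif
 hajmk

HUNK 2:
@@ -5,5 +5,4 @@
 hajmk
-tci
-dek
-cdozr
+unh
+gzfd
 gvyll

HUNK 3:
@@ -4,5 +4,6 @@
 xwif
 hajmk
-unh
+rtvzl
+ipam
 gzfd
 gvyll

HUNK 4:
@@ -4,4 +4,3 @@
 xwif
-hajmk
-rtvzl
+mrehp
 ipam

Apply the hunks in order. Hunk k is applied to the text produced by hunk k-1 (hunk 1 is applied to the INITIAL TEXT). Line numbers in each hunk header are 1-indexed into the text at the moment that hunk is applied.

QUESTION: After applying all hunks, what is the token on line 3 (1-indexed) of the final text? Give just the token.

Answer: kplpj

Derivation:
Hunk 1: at line 1 remove [zbv,dtoe,rlhys] add [kplpj] -> 11 lines: dvq uzxk kplpj xwif hajmk tci dek cdozr gvyll fwd zcmsv
Hunk 2: at line 5 remove [tci,dek,cdozr] add [unh,gzfd] -> 10 lines: dvq uzxk kplpj xwif hajmk unh gzfd gvyll fwd zcmsv
Hunk 3: at line 4 remove [unh] add [rtvzl,ipam] -> 11 lines: dvq uzxk kplpj xwif hajmk rtvzl ipam gzfd gvyll fwd zcmsv
Hunk 4: at line 4 remove [hajmk,rtvzl] add [mrehp] -> 10 lines: dvq uzxk kplpj xwif mrehp ipam gzfd gvyll fwd zcmsv
Final line 3: kplpj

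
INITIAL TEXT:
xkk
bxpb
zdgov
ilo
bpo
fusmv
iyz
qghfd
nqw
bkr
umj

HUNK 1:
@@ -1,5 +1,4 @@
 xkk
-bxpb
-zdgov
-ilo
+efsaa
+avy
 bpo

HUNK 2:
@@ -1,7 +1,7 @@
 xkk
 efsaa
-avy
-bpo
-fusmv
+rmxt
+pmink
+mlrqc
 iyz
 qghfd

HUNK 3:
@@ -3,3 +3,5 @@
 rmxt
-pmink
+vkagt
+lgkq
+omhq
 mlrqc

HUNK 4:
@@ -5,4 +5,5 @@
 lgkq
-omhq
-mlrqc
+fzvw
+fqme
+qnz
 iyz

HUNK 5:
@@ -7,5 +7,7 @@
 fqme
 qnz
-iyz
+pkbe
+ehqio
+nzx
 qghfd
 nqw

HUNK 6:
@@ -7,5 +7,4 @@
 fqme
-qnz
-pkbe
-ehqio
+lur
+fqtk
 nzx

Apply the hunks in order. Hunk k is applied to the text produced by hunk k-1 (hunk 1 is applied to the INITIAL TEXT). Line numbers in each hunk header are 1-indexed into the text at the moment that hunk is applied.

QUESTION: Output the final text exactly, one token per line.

Hunk 1: at line 1 remove [bxpb,zdgov,ilo] add [efsaa,avy] -> 10 lines: xkk efsaa avy bpo fusmv iyz qghfd nqw bkr umj
Hunk 2: at line 1 remove [avy,bpo,fusmv] add [rmxt,pmink,mlrqc] -> 10 lines: xkk efsaa rmxt pmink mlrqc iyz qghfd nqw bkr umj
Hunk 3: at line 3 remove [pmink] add [vkagt,lgkq,omhq] -> 12 lines: xkk efsaa rmxt vkagt lgkq omhq mlrqc iyz qghfd nqw bkr umj
Hunk 4: at line 5 remove [omhq,mlrqc] add [fzvw,fqme,qnz] -> 13 lines: xkk efsaa rmxt vkagt lgkq fzvw fqme qnz iyz qghfd nqw bkr umj
Hunk 5: at line 7 remove [iyz] add [pkbe,ehqio,nzx] -> 15 lines: xkk efsaa rmxt vkagt lgkq fzvw fqme qnz pkbe ehqio nzx qghfd nqw bkr umj
Hunk 6: at line 7 remove [qnz,pkbe,ehqio] add [lur,fqtk] -> 14 lines: xkk efsaa rmxt vkagt lgkq fzvw fqme lur fqtk nzx qghfd nqw bkr umj

Answer: xkk
efsaa
rmxt
vkagt
lgkq
fzvw
fqme
lur
fqtk
nzx
qghfd
nqw
bkr
umj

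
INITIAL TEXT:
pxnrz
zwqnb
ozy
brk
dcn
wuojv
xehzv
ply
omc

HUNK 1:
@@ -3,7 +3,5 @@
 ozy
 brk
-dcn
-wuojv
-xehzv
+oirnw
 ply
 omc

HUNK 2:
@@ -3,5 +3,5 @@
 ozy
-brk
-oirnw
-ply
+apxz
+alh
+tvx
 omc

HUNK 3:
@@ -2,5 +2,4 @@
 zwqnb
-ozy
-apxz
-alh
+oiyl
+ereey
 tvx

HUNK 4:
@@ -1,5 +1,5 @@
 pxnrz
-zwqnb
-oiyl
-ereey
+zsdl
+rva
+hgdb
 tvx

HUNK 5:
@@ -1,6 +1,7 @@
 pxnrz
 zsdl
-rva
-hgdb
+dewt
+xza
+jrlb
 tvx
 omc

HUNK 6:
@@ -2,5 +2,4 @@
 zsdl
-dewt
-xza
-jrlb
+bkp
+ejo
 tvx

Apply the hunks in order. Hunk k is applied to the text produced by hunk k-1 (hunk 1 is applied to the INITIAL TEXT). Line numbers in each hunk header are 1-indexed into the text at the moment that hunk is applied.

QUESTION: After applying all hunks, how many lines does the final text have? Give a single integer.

Hunk 1: at line 3 remove [dcn,wuojv,xehzv] add [oirnw] -> 7 lines: pxnrz zwqnb ozy brk oirnw ply omc
Hunk 2: at line 3 remove [brk,oirnw,ply] add [apxz,alh,tvx] -> 7 lines: pxnrz zwqnb ozy apxz alh tvx omc
Hunk 3: at line 2 remove [ozy,apxz,alh] add [oiyl,ereey] -> 6 lines: pxnrz zwqnb oiyl ereey tvx omc
Hunk 4: at line 1 remove [zwqnb,oiyl,ereey] add [zsdl,rva,hgdb] -> 6 lines: pxnrz zsdl rva hgdb tvx omc
Hunk 5: at line 1 remove [rva,hgdb] add [dewt,xza,jrlb] -> 7 lines: pxnrz zsdl dewt xza jrlb tvx omc
Hunk 6: at line 2 remove [dewt,xza,jrlb] add [bkp,ejo] -> 6 lines: pxnrz zsdl bkp ejo tvx omc
Final line count: 6

Answer: 6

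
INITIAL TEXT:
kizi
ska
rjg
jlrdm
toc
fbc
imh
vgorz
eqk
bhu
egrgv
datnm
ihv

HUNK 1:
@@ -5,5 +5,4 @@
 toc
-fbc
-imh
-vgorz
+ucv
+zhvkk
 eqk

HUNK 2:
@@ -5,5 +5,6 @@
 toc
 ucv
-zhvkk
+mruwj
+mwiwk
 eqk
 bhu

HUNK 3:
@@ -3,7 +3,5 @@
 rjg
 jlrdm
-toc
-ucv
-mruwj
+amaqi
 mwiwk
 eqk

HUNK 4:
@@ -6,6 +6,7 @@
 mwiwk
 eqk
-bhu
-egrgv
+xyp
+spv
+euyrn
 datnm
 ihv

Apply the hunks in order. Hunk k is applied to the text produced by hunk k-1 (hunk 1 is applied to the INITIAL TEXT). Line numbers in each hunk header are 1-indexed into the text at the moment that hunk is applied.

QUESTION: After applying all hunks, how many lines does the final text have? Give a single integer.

Answer: 12

Derivation:
Hunk 1: at line 5 remove [fbc,imh,vgorz] add [ucv,zhvkk] -> 12 lines: kizi ska rjg jlrdm toc ucv zhvkk eqk bhu egrgv datnm ihv
Hunk 2: at line 5 remove [zhvkk] add [mruwj,mwiwk] -> 13 lines: kizi ska rjg jlrdm toc ucv mruwj mwiwk eqk bhu egrgv datnm ihv
Hunk 3: at line 3 remove [toc,ucv,mruwj] add [amaqi] -> 11 lines: kizi ska rjg jlrdm amaqi mwiwk eqk bhu egrgv datnm ihv
Hunk 4: at line 6 remove [bhu,egrgv] add [xyp,spv,euyrn] -> 12 lines: kizi ska rjg jlrdm amaqi mwiwk eqk xyp spv euyrn datnm ihv
Final line count: 12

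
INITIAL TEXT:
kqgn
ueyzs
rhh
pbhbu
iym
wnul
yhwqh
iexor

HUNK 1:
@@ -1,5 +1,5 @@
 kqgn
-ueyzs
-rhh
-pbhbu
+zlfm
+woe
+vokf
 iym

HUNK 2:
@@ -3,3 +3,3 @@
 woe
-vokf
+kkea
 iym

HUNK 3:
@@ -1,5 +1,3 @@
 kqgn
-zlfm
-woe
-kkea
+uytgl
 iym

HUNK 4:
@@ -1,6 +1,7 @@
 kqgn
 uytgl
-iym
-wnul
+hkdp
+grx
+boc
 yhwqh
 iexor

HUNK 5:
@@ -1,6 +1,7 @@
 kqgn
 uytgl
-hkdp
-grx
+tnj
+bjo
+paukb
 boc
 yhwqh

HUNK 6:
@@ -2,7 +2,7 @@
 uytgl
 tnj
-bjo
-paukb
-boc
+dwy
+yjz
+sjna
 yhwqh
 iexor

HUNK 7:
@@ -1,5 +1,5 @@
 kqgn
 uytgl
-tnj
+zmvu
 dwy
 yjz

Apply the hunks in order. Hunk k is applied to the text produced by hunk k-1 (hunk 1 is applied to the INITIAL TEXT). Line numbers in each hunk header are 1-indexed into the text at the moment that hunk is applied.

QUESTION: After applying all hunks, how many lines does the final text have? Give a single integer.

Hunk 1: at line 1 remove [ueyzs,rhh,pbhbu] add [zlfm,woe,vokf] -> 8 lines: kqgn zlfm woe vokf iym wnul yhwqh iexor
Hunk 2: at line 3 remove [vokf] add [kkea] -> 8 lines: kqgn zlfm woe kkea iym wnul yhwqh iexor
Hunk 3: at line 1 remove [zlfm,woe,kkea] add [uytgl] -> 6 lines: kqgn uytgl iym wnul yhwqh iexor
Hunk 4: at line 1 remove [iym,wnul] add [hkdp,grx,boc] -> 7 lines: kqgn uytgl hkdp grx boc yhwqh iexor
Hunk 5: at line 1 remove [hkdp,grx] add [tnj,bjo,paukb] -> 8 lines: kqgn uytgl tnj bjo paukb boc yhwqh iexor
Hunk 6: at line 2 remove [bjo,paukb,boc] add [dwy,yjz,sjna] -> 8 lines: kqgn uytgl tnj dwy yjz sjna yhwqh iexor
Hunk 7: at line 1 remove [tnj] add [zmvu] -> 8 lines: kqgn uytgl zmvu dwy yjz sjna yhwqh iexor
Final line count: 8

Answer: 8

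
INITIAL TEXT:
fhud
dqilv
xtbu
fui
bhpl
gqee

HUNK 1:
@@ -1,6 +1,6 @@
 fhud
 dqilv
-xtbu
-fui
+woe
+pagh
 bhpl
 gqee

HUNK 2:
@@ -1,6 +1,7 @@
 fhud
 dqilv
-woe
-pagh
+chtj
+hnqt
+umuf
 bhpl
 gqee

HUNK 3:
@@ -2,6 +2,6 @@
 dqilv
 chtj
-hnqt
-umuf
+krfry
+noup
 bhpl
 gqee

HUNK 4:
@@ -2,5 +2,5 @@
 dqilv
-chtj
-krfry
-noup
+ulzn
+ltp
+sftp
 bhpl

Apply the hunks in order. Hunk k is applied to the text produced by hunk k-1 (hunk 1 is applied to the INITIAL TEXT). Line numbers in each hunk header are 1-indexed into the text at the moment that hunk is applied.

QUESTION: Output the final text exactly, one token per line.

Hunk 1: at line 1 remove [xtbu,fui] add [woe,pagh] -> 6 lines: fhud dqilv woe pagh bhpl gqee
Hunk 2: at line 1 remove [woe,pagh] add [chtj,hnqt,umuf] -> 7 lines: fhud dqilv chtj hnqt umuf bhpl gqee
Hunk 3: at line 2 remove [hnqt,umuf] add [krfry,noup] -> 7 lines: fhud dqilv chtj krfry noup bhpl gqee
Hunk 4: at line 2 remove [chtj,krfry,noup] add [ulzn,ltp,sftp] -> 7 lines: fhud dqilv ulzn ltp sftp bhpl gqee

Answer: fhud
dqilv
ulzn
ltp
sftp
bhpl
gqee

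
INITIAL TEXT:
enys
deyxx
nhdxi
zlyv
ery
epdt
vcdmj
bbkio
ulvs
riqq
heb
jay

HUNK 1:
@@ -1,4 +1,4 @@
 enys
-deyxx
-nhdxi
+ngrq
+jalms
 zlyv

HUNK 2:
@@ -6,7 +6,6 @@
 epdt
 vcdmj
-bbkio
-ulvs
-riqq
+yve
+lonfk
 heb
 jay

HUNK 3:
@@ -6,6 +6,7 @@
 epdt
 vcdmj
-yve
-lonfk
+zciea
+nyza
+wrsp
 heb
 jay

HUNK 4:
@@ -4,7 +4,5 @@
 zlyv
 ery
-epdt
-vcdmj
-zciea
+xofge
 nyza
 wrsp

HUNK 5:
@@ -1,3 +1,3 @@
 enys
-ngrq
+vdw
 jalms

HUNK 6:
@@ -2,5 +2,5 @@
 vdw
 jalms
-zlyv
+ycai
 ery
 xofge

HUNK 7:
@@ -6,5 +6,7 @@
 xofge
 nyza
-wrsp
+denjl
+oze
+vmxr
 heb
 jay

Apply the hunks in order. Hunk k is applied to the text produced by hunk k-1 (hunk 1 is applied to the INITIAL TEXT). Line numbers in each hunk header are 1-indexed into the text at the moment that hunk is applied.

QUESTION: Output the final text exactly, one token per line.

Hunk 1: at line 1 remove [deyxx,nhdxi] add [ngrq,jalms] -> 12 lines: enys ngrq jalms zlyv ery epdt vcdmj bbkio ulvs riqq heb jay
Hunk 2: at line 6 remove [bbkio,ulvs,riqq] add [yve,lonfk] -> 11 lines: enys ngrq jalms zlyv ery epdt vcdmj yve lonfk heb jay
Hunk 3: at line 6 remove [yve,lonfk] add [zciea,nyza,wrsp] -> 12 lines: enys ngrq jalms zlyv ery epdt vcdmj zciea nyza wrsp heb jay
Hunk 4: at line 4 remove [epdt,vcdmj,zciea] add [xofge] -> 10 lines: enys ngrq jalms zlyv ery xofge nyza wrsp heb jay
Hunk 5: at line 1 remove [ngrq] add [vdw] -> 10 lines: enys vdw jalms zlyv ery xofge nyza wrsp heb jay
Hunk 6: at line 2 remove [zlyv] add [ycai] -> 10 lines: enys vdw jalms ycai ery xofge nyza wrsp heb jay
Hunk 7: at line 6 remove [wrsp] add [denjl,oze,vmxr] -> 12 lines: enys vdw jalms ycai ery xofge nyza denjl oze vmxr heb jay

Answer: enys
vdw
jalms
ycai
ery
xofge
nyza
denjl
oze
vmxr
heb
jay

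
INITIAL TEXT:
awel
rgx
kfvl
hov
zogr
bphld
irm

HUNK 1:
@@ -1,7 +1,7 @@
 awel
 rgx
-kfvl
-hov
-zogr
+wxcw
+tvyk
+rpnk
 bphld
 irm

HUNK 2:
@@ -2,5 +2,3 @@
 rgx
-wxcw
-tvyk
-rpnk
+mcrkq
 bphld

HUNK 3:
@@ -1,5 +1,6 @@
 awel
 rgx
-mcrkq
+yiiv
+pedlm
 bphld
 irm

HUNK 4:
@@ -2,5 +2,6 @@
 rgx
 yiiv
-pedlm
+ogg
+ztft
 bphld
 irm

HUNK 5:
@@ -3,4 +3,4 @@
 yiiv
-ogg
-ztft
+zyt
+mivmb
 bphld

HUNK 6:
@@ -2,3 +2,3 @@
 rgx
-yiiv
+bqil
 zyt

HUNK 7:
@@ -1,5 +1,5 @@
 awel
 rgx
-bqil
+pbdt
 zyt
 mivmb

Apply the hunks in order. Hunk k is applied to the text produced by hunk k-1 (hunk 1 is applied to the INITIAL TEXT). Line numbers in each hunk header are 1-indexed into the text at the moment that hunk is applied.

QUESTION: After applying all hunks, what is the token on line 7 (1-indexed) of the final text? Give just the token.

Hunk 1: at line 1 remove [kfvl,hov,zogr] add [wxcw,tvyk,rpnk] -> 7 lines: awel rgx wxcw tvyk rpnk bphld irm
Hunk 2: at line 2 remove [wxcw,tvyk,rpnk] add [mcrkq] -> 5 lines: awel rgx mcrkq bphld irm
Hunk 3: at line 1 remove [mcrkq] add [yiiv,pedlm] -> 6 lines: awel rgx yiiv pedlm bphld irm
Hunk 4: at line 2 remove [pedlm] add [ogg,ztft] -> 7 lines: awel rgx yiiv ogg ztft bphld irm
Hunk 5: at line 3 remove [ogg,ztft] add [zyt,mivmb] -> 7 lines: awel rgx yiiv zyt mivmb bphld irm
Hunk 6: at line 2 remove [yiiv] add [bqil] -> 7 lines: awel rgx bqil zyt mivmb bphld irm
Hunk 7: at line 1 remove [bqil] add [pbdt] -> 7 lines: awel rgx pbdt zyt mivmb bphld irm
Final line 7: irm

Answer: irm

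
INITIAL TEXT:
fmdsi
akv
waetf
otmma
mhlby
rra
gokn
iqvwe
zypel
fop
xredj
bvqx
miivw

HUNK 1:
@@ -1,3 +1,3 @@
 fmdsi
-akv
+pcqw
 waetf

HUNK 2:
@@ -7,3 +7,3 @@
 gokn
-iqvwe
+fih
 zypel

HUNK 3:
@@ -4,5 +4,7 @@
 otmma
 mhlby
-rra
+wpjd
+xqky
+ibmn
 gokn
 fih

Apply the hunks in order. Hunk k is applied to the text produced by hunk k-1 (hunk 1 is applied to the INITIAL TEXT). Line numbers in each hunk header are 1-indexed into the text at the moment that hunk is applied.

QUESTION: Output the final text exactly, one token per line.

Hunk 1: at line 1 remove [akv] add [pcqw] -> 13 lines: fmdsi pcqw waetf otmma mhlby rra gokn iqvwe zypel fop xredj bvqx miivw
Hunk 2: at line 7 remove [iqvwe] add [fih] -> 13 lines: fmdsi pcqw waetf otmma mhlby rra gokn fih zypel fop xredj bvqx miivw
Hunk 3: at line 4 remove [rra] add [wpjd,xqky,ibmn] -> 15 lines: fmdsi pcqw waetf otmma mhlby wpjd xqky ibmn gokn fih zypel fop xredj bvqx miivw

Answer: fmdsi
pcqw
waetf
otmma
mhlby
wpjd
xqky
ibmn
gokn
fih
zypel
fop
xredj
bvqx
miivw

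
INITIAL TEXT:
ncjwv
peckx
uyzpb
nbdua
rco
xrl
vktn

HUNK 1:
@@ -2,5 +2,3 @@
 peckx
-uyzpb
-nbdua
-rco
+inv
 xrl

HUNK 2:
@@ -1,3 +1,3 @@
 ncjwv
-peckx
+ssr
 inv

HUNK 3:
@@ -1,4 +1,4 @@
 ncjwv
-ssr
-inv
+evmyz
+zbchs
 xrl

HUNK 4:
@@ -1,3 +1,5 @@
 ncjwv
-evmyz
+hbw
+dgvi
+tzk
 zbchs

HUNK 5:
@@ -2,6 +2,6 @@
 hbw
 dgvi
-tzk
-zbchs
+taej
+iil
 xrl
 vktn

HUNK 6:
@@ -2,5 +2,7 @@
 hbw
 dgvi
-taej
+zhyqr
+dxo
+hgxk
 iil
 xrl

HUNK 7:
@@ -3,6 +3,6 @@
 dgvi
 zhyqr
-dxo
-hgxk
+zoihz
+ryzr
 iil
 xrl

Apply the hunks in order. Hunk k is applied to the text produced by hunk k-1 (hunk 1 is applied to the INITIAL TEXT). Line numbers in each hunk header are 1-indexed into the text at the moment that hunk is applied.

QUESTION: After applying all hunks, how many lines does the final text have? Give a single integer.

Hunk 1: at line 2 remove [uyzpb,nbdua,rco] add [inv] -> 5 lines: ncjwv peckx inv xrl vktn
Hunk 2: at line 1 remove [peckx] add [ssr] -> 5 lines: ncjwv ssr inv xrl vktn
Hunk 3: at line 1 remove [ssr,inv] add [evmyz,zbchs] -> 5 lines: ncjwv evmyz zbchs xrl vktn
Hunk 4: at line 1 remove [evmyz] add [hbw,dgvi,tzk] -> 7 lines: ncjwv hbw dgvi tzk zbchs xrl vktn
Hunk 5: at line 2 remove [tzk,zbchs] add [taej,iil] -> 7 lines: ncjwv hbw dgvi taej iil xrl vktn
Hunk 6: at line 2 remove [taej] add [zhyqr,dxo,hgxk] -> 9 lines: ncjwv hbw dgvi zhyqr dxo hgxk iil xrl vktn
Hunk 7: at line 3 remove [dxo,hgxk] add [zoihz,ryzr] -> 9 lines: ncjwv hbw dgvi zhyqr zoihz ryzr iil xrl vktn
Final line count: 9

Answer: 9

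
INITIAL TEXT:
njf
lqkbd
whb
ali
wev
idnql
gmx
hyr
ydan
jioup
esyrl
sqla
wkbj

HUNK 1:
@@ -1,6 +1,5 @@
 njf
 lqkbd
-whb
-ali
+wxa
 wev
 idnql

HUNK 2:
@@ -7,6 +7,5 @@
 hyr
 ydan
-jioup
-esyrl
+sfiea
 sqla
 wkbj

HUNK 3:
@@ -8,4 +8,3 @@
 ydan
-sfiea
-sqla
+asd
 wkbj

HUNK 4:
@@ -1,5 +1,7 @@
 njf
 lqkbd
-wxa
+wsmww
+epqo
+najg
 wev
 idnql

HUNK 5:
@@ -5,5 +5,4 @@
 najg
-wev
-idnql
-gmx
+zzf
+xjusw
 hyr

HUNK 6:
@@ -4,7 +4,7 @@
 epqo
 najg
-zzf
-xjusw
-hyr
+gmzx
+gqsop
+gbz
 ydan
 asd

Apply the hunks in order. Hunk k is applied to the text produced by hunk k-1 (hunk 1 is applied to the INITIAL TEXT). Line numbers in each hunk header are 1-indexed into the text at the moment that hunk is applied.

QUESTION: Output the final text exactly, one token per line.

Hunk 1: at line 1 remove [whb,ali] add [wxa] -> 12 lines: njf lqkbd wxa wev idnql gmx hyr ydan jioup esyrl sqla wkbj
Hunk 2: at line 7 remove [jioup,esyrl] add [sfiea] -> 11 lines: njf lqkbd wxa wev idnql gmx hyr ydan sfiea sqla wkbj
Hunk 3: at line 8 remove [sfiea,sqla] add [asd] -> 10 lines: njf lqkbd wxa wev idnql gmx hyr ydan asd wkbj
Hunk 4: at line 1 remove [wxa] add [wsmww,epqo,najg] -> 12 lines: njf lqkbd wsmww epqo najg wev idnql gmx hyr ydan asd wkbj
Hunk 5: at line 5 remove [wev,idnql,gmx] add [zzf,xjusw] -> 11 lines: njf lqkbd wsmww epqo najg zzf xjusw hyr ydan asd wkbj
Hunk 6: at line 4 remove [zzf,xjusw,hyr] add [gmzx,gqsop,gbz] -> 11 lines: njf lqkbd wsmww epqo najg gmzx gqsop gbz ydan asd wkbj

Answer: njf
lqkbd
wsmww
epqo
najg
gmzx
gqsop
gbz
ydan
asd
wkbj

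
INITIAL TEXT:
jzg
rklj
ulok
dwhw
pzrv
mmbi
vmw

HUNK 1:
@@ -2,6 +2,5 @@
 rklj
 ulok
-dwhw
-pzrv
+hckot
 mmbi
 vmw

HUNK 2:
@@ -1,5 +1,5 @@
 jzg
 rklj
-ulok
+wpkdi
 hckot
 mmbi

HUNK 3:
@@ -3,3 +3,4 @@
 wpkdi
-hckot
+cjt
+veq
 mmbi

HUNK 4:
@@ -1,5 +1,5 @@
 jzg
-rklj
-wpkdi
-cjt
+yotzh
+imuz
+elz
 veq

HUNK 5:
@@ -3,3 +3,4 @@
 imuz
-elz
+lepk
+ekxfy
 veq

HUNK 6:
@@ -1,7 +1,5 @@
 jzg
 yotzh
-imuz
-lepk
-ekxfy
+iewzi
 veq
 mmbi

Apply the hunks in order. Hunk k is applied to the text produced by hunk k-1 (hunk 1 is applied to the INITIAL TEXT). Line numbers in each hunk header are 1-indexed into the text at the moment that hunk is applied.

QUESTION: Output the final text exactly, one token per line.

Hunk 1: at line 2 remove [dwhw,pzrv] add [hckot] -> 6 lines: jzg rklj ulok hckot mmbi vmw
Hunk 2: at line 1 remove [ulok] add [wpkdi] -> 6 lines: jzg rklj wpkdi hckot mmbi vmw
Hunk 3: at line 3 remove [hckot] add [cjt,veq] -> 7 lines: jzg rklj wpkdi cjt veq mmbi vmw
Hunk 4: at line 1 remove [rklj,wpkdi,cjt] add [yotzh,imuz,elz] -> 7 lines: jzg yotzh imuz elz veq mmbi vmw
Hunk 5: at line 3 remove [elz] add [lepk,ekxfy] -> 8 lines: jzg yotzh imuz lepk ekxfy veq mmbi vmw
Hunk 6: at line 1 remove [imuz,lepk,ekxfy] add [iewzi] -> 6 lines: jzg yotzh iewzi veq mmbi vmw

Answer: jzg
yotzh
iewzi
veq
mmbi
vmw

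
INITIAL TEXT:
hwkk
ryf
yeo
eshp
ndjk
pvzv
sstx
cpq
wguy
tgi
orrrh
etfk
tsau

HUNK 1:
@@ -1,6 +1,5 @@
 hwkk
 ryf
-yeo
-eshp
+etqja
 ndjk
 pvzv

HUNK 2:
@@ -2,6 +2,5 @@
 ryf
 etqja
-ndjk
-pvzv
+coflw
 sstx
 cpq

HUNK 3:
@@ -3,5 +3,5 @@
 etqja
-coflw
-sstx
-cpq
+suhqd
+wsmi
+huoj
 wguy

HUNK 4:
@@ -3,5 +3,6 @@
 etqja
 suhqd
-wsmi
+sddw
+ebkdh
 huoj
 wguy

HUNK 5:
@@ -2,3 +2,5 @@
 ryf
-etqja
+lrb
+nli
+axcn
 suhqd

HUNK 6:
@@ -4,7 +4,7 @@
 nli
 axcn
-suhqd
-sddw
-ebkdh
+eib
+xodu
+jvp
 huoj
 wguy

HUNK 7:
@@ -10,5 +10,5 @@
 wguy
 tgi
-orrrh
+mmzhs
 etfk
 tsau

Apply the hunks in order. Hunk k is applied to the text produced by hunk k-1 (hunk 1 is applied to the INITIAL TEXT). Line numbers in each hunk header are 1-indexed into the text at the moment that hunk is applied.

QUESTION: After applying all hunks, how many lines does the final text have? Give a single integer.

Hunk 1: at line 1 remove [yeo,eshp] add [etqja] -> 12 lines: hwkk ryf etqja ndjk pvzv sstx cpq wguy tgi orrrh etfk tsau
Hunk 2: at line 2 remove [ndjk,pvzv] add [coflw] -> 11 lines: hwkk ryf etqja coflw sstx cpq wguy tgi orrrh etfk tsau
Hunk 3: at line 3 remove [coflw,sstx,cpq] add [suhqd,wsmi,huoj] -> 11 lines: hwkk ryf etqja suhqd wsmi huoj wguy tgi orrrh etfk tsau
Hunk 4: at line 3 remove [wsmi] add [sddw,ebkdh] -> 12 lines: hwkk ryf etqja suhqd sddw ebkdh huoj wguy tgi orrrh etfk tsau
Hunk 5: at line 2 remove [etqja] add [lrb,nli,axcn] -> 14 lines: hwkk ryf lrb nli axcn suhqd sddw ebkdh huoj wguy tgi orrrh etfk tsau
Hunk 6: at line 4 remove [suhqd,sddw,ebkdh] add [eib,xodu,jvp] -> 14 lines: hwkk ryf lrb nli axcn eib xodu jvp huoj wguy tgi orrrh etfk tsau
Hunk 7: at line 10 remove [orrrh] add [mmzhs] -> 14 lines: hwkk ryf lrb nli axcn eib xodu jvp huoj wguy tgi mmzhs etfk tsau
Final line count: 14

Answer: 14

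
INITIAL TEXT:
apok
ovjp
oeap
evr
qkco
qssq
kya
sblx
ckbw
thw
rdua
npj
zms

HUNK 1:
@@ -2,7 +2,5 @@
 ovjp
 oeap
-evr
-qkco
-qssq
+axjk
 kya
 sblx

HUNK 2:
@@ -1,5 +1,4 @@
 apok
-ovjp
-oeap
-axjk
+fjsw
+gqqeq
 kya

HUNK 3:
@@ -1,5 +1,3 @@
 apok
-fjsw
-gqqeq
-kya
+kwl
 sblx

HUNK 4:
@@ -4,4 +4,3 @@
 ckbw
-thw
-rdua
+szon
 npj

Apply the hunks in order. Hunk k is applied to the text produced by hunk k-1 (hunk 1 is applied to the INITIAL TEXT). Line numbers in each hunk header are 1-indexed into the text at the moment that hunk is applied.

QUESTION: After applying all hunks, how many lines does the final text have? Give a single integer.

Hunk 1: at line 2 remove [evr,qkco,qssq] add [axjk] -> 11 lines: apok ovjp oeap axjk kya sblx ckbw thw rdua npj zms
Hunk 2: at line 1 remove [ovjp,oeap,axjk] add [fjsw,gqqeq] -> 10 lines: apok fjsw gqqeq kya sblx ckbw thw rdua npj zms
Hunk 3: at line 1 remove [fjsw,gqqeq,kya] add [kwl] -> 8 lines: apok kwl sblx ckbw thw rdua npj zms
Hunk 4: at line 4 remove [thw,rdua] add [szon] -> 7 lines: apok kwl sblx ckbw szon npj zms
Final line count: 7

Answer: 7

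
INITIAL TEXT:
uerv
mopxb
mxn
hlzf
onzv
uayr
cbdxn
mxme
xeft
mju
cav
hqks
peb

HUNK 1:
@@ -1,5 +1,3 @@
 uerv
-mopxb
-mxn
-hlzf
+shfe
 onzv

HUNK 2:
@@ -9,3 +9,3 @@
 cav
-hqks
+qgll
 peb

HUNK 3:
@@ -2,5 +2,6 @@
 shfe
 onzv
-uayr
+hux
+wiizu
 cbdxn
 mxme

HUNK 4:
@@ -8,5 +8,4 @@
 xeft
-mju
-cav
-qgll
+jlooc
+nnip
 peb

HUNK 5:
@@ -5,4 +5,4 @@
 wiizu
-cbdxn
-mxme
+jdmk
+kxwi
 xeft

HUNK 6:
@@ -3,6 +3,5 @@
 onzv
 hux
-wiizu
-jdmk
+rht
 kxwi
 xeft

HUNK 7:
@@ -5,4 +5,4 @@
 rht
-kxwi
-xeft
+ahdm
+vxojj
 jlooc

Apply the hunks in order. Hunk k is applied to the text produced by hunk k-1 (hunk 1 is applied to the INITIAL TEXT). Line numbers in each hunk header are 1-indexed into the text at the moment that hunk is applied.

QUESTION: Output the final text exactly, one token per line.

Answer: uerv
shfe
onzv
hux
rht
ahdm
vxojj
jlooc
nnip
peb

Derivation:
Hunk 1: at line 1 remove [mopxb,mxn,hlzf] add [shfe] -> 11 lines: uerv shfe onzv uayr cbdxn mxme xeft mju cav hqks peb
Hunk 2: at line 9 remove [hqks] add [qgll] -> 11 lines: uerv shfe onzv uayr cbdxn mxme xeft mju cav qgll peb
Hunk 3: at line 2 remove [uayr] add [hux,wiizu] -> 12 lines: uerv shfe onzv hux wiizu cbdxn mxme xeft mju cav qgll peb
Hunk 4: at line 8 remove [mju,cav,qgll] add [jlooc,nnip] -> 11 lines: uerv shfe onzv hux wiizu cbdxn mxme xeft jlooc nnip peb
Hunk 5: at line 5 remove [cbdxn,mxme] add [jdmk,kxwi] -> 11 lines: uerv shfe onzv hux wiizu jdmk kxwi xeft jlooc nnip peb
Hunk 6: at line 3 remove [wiizu,jdmk] add [rht] -> 10 lines: uerv shfe onzv hux rht kxwi xeft jlooc nnip peb
Hunk 7: at line 5 remove [kxwi,xeft] add [ahdm,vxojj] -> 10 lines: uerv shfe onzv hux rht ahdm vxojj jlooc nnip peb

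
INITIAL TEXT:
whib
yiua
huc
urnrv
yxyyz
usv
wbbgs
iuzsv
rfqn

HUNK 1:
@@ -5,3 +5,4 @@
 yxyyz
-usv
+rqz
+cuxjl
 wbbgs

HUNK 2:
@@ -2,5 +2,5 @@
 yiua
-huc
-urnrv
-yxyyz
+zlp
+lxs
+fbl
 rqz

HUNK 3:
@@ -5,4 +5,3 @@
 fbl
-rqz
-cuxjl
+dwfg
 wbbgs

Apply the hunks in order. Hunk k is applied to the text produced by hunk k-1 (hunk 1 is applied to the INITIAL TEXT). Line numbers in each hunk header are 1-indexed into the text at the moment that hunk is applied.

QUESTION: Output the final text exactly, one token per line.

Hunk 1: at line 5 remove [usv] add [rqz,cuxjl] -> 10 lines: whib yiua huc urnrv yxyyz rqz cuxjl wbbgs iuzsv rfqn
Hunk 2: at line 2 remove [huc,urnrv,yxyyz] add [zlp,lxs,fbl] -> 10 lines: whib yiua zlp lxs fbl rqz cuxjl wbbgs iuzsv rfqn
Hunk 3: at line 5 remove [rqz,cuxjl] add [dwfg] -> 9 lines: whib yiua zlp lxs fbl dwfg wbbgs iuzsv rfqn

Answer: whib
yiua
zlp
lxs
fbl
dwfg
wbbgs
iuzsv
rfqn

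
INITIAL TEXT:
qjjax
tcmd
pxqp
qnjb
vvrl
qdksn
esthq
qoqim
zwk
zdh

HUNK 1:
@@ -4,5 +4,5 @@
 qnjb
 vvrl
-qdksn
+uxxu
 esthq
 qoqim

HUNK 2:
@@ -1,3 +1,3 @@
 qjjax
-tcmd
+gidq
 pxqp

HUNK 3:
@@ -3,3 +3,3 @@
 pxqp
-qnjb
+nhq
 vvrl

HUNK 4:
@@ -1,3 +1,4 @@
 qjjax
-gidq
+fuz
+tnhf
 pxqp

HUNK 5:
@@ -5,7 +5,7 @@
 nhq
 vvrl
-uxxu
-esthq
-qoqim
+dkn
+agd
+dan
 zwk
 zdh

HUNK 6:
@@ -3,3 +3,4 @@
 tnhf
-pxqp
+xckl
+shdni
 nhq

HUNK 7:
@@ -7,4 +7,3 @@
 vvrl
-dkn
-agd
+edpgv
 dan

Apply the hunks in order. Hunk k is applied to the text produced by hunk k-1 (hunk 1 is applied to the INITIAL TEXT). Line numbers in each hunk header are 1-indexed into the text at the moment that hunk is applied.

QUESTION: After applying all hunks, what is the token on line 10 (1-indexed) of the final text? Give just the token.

Answer: zwk

Derivation:
Hunk 1: at line 4 remove [qdksn] add [uxxu] -> 10 lines: qjjax tcmd pxqp qnjb vvrl uxxu esthq qoqim zwk zdh
Hunk 2: at line 1 remove [tcmd] add [gidq] -> 10 lines: qjjax gidq pxqp qnjb vvrl uxxu esthq qoqim zwk zdh
Hunk 3: at line 3 remove [qnjb] add [nhq] -> 10 lines: qjjax gidq pxqp nhq vvrl uxxu esthq qoqim zwk zdh
Hunk 4: at line 1 remove [gidq] add [fuz,tnhf] -> 11 lines: qjjax fuz tnhf pxqp nhq vvrl uxxu esthq qoqim zwk zdh
Hunk 5: at line 5 remove [uxxu,esthq,qoqim] add [dkn,agd,dan] -> 11 lines: qjjax fuz tnhf pxqp nhq vvrl dkn agd dan zwk zdh
Hunk 6: at line 3 remove [pxqp] add [xckl,shdni] -> 12 lines: qjjax fuz tnhf xckl shdni nhq vvrl dkn agd dan zwk zdh
Hunk 7: at line 7 remove [dkn,agd] add [edpgv] -> 11 lines: qjjax fuz tnhf xckl shdni nhq vvrl edpgv dan zwk zdh
Final line 10: zwk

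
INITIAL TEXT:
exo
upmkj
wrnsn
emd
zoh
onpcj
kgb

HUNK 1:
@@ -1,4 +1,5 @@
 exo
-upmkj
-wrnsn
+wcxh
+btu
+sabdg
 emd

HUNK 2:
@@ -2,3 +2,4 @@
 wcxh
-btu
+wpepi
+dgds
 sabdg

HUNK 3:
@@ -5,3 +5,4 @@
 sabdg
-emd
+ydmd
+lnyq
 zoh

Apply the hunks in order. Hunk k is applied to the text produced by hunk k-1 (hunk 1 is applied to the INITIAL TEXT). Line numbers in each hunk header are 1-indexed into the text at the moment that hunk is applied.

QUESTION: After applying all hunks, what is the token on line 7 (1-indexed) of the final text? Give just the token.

Hunk 1: at line 1 remove [upmkj,wrnsn] add [wcxh,btu,sabdg] -> 8 lines: exo wcxh btu sabdg emd zoh onpcj kgb
Hunk 2: at line 2 remove [btu] add [wpepi,dgds] -> 9 lines: exo wcxh wpepi dgds sabdg emd zoh onpcj kgb
Hunk 3: at line 5 remove [emd] add [ydmd,lnyq] -> 10 lines: exo wcxh wpepi dgds sabdg ydmd lnyq zoh onpcj kgb
Final line 7: lnyq

Answer: lnyq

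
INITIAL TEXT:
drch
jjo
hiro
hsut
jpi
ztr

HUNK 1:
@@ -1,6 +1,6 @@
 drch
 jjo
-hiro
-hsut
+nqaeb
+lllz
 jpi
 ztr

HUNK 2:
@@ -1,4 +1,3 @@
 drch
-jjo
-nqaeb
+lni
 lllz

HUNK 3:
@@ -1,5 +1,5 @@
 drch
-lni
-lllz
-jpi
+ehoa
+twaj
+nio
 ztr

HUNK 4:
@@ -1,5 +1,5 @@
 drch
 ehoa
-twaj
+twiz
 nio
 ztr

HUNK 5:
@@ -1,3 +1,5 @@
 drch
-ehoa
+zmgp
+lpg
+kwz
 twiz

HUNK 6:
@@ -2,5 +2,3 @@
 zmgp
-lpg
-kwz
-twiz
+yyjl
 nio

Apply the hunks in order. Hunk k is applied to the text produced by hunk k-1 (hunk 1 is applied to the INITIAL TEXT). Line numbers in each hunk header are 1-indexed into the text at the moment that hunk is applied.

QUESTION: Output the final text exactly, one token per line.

Answer: drch
zmgp
yyjl
nio
ztr

Derivation:
Hunk 1: at line 1 remove [hiro,hsut] add [nqaeb,lllz] -> 6 lines: drch jjo nqaeb lllz jpi ztr
Hunk 2: at line 1 remove [jjo,nqaeb] add [lni] -> 5 lines: drch lni lllz jpi ztr
Hunk 3: at line 1 remove [lni,lllz,jpi] add [ehoa,twaj,nio] -> 5 lines: drch ehoa twaj nio ztr
Hunk 4: at line 1 remove [twaj] add [twiz] -> 5 lines: drch ehoa twiz nio ztr
Hunk 5: at line 1 remove [ehoa] add [zmgp,lpg,kwz] -> 7 lines: drch zmgp lpg kwz twiz nio ztr
Hunk 6: at line 2 remove [lpg,kwz,twiz] add [yyjl] -> 5 lines: drch zmgp yyjl nio ztr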